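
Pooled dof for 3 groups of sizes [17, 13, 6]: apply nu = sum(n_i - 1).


nu = sum_i (n_i - 1)
nu = ((17 - 1) + (13 - 1) + (6 - 1))
nu = 16 + 12 + 5
nu = 33

33


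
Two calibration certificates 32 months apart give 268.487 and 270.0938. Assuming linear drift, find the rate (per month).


rate = (v2 - v1) / months
= (270.0938 - 268.487) / 32
= 1.6068 / 32
= 0.0502

0.0502


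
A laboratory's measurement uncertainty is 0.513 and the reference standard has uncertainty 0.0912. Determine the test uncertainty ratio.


TUR = u_lab / u_ref
= 0.513 / 0.0912
= 5.6250

5.6250


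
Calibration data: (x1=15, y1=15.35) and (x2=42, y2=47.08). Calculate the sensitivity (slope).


slope = (y2 - y1) / (x2 - x1)
= (47.08 - 15.35) / (42 - 15)
= 31.7300 / 27
= 1.1752

1.1752


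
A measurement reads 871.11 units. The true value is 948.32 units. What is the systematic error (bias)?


Systematic error = measured - true
= 871.11 - 948.32
= -77.2100

-77.2100


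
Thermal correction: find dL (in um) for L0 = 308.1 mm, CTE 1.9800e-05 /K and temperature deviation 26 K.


dL = L * alpha * dT
= 308.1 * 1.9800e-05 * 26
= 0.1586099 mm
dL_um = 0.1586099 * 1000 = 158.6099 um

158.6099


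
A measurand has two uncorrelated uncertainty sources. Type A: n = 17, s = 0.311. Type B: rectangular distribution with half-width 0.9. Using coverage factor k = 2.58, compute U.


u_A = s / sqrt(n) = 0.311 / sqrt(17) = 0.075428579
u_B = half_width / sqrt(3) = 0.9 / sqrt(3) = 0.51961524
uc = sqrt(u_A^2 + u_B^2) = sqrt(0.075428579^2 + 0.51961524^2) = 0.52506139
U = k * uc = 2.58 * 0.52506139
U = 1.3547

1.3547


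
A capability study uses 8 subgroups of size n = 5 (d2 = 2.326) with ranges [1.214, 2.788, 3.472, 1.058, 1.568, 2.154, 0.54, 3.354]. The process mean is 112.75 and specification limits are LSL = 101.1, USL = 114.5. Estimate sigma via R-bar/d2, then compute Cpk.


R_bar = (1.214 + 2.788 + 3.472 + 1.058 + 1.568 + 2.154 + 0.54 + 3.354) / 8 = 2.0185
sigma = R_bar / d2 = 2.0185 / 2.326 = 0.8677988
Cp = (USL - LSL)/(6*sigma) = (114.5 - 101.1)/(6*0.8677988) = 2.5736
Cpu = (114.5 - 112.75)/(3*0.8677988) = 0.6722
Cpl = (112.75 - 101.1)/(3*0.8677988) = 4.4749
Cpk = min(Cpu, Cpl) = 0.6722

0.6722


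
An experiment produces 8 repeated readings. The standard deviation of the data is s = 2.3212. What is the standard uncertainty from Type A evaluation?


u_A = s / sqrt(n)
u_A = 2.3212 / sqrt(8)
u_A = 2.3212 / 2.8284271
u_A = 0.8207

0.8207


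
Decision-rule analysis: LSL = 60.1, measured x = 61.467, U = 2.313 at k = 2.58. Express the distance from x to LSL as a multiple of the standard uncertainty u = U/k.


u = U / k = 2.313 / 2.58 = 0.89651163
margin = |LSL - x| = |60.1 - 61.467| = 1.367
z = margin / u = 1.367 / 0.89651163
z = 1.5248

1.5248


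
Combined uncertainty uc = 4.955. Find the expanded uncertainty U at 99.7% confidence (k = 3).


U = k * uc
U = 3 * 4.955
U = 14.8650

14.8650


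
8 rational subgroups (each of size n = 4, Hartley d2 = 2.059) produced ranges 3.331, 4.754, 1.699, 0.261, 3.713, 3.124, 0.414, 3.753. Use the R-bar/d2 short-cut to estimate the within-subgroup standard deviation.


R_bar = (3.331 + 4.754 + 1.699 + 0.261 + 3.713 + 3.124 + 0.414 + 3.753) / 8
R_bar = 21.049 / 8 = 2.631125
sigma_hat = R_bar / d2 = 2.631125 / 2.059 = 1.2779

1.2779


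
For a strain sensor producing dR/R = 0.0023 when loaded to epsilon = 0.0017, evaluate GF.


GF = (dR/R) / epsilon
= 0.0023 / 0.0017
= 1.3529

1.3529


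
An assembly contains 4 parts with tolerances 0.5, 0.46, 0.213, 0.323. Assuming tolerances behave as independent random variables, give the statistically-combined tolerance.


RSS = sqrt(0.5^2 + 0.46^2 + 0.213^2 + 0.323^2)
= sqrt(0.611298)
= 0.7819

0.7819


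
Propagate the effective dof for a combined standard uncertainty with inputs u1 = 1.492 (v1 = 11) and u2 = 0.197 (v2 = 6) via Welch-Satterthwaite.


uc = sqrt(u1^2 + u2^2) = sqrt(1.492^2 + 0.197^2) = 1.5049495
v_eff = uc^4 / (u1^4/v1 + u2^4/v2)
= 1.5049495^4 / (1.492^4/11 + 0.197^4/6)
= 5.1296497 / 0.45073838
v_eff = 11.3805

11.3805


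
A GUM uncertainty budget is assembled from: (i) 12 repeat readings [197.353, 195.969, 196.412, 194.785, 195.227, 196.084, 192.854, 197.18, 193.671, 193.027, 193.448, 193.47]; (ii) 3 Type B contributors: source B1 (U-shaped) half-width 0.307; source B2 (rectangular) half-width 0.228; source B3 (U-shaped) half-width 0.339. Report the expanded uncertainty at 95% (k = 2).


mean = (197.353 + 195.969 + 196.412 + 194.785 + 195.227 + 196.084 + 192.854 + 197.18 + 193.671 + 193.027 + 193.448 + 193.47) / 12 = 194.9566667
s = sqrt(sum((x - mean)^2)/(n-1)) = 1.6372338
u_A = s / sqrt(n) = 1.6372338 / sqrt(12) = 0.47262869
u_B1 = 0.307 / sqrt(2) = 0.21708178
u_B2 = 0.228 / sqrt(3) = 0.13163586
u_B3 = 0.339 / sqrt(2) = 0.2397092
uc = sqrt(0.47262869^2 + 0.21708178^2 + 0.13163586^2 + 0.2397092^2) = 0.58761457
U = k * uc = 2 * 0.58761457
U = 1.1752

1.1752


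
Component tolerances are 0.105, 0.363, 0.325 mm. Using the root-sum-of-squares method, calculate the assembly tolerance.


RSS = sqrt(0.105^2 + 0.363^2 + 0.325^2)
= sqrt(0.248419)
= 0.4984

0.4984


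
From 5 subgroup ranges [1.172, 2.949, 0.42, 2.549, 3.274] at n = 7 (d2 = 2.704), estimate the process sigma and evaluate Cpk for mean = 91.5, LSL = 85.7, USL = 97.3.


R_bar = (1.172 + 2.949 + 0.42 + 2.549 + 3.274) / 5 = 2.0728
sigma = R_bar / d2 = 2.0728 / 2.704 = 0.76656805
Cp = (USL - LSL)/(6*sigma) = (97.3 - 85.7)/(6*0.76656805) = 2.5221
Cpu = (97.3 - 91.5)/(3*0.76656805) = 2.5221
Cpl = (91.5 - 85.7)/(3*0.76656805) = 2.5221
Cpk = min(Cpu, Cpl) = 2.5221

2.5221


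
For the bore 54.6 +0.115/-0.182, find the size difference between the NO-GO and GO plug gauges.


GO = nominal - lower_tol (smallest hole = maximum material condition)
GO = 54.6 - 0.182 = 54.418
NO-GO = nominal + upper_tol (largest hole = least material condition)
NO-GO = 54.6 + 0.115 = 54.715
spread = NO-GO - GO = 54.715 - 54.418 = 0.2970

0.2970


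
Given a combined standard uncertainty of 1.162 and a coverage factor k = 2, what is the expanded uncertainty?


U = k * uc
U = 2 * 1.162
U = 2.3240

2.3240


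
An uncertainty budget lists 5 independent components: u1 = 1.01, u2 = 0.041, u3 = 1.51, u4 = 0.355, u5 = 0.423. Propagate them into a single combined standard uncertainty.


uc = sqrt(1.01^2 + 0.041^2 + 1.51^2 + 0.355^2 + 0.423^2)
uc = sqrt(3.606835)
uc = 1.8992

1.8992


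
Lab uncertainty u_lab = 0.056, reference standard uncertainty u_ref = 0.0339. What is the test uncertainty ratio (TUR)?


TUR = u_lab / u_ref
= 0.056 / 0.0339
= 1.6519

1.6519


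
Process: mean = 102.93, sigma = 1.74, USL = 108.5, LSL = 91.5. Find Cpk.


Cpu = (USL - mean) / (3*sigma) = (108.5 - 102.93) / (3*1.74) = 1.0670
Cpl = (mean - LSL) / (3*sigma) = (102.93 - 91.5) / (3*1.74) = 2.1897
Cpk = min(Cpu, Cpl) = 1.0670

1.0670


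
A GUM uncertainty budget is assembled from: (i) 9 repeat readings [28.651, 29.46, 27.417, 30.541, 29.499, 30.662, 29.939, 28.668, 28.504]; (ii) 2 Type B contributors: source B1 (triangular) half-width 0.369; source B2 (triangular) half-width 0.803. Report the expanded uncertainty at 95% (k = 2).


mean = (28.651 + 29.46 + 27.417 + 30.541 + 29.499 + 30.662 + 29.939 + 28.668 + 28.504) / 9 = 29.26011111
s = sqrt(sum((x - mean)^2)/(n-1)) = 1.0520371
u_A = s / sqrt(n) = 1.0520371 / sqrt(9) = 0.35067903
u_B1 = 0.369 / sqrt(6) = 0.15064362
u_B2 = 0.803 / sqrt(6) = 0.32782338
uc = sqrt(0.35067903^2 + 0.15064362^2 + 0.32782338^2) = 0.50312767
U = k * uc = 2 * 0.50312767
U = 1.0063

1.0063


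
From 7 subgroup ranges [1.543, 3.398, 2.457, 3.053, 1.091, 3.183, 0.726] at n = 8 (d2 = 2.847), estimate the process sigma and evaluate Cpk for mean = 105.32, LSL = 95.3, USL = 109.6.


R_bar = (1.543 + 3.398 + 2.457 + 3.053 + 1.091 + 3.183 + 0.726) / 7 = 2.2072857
sigma = R_bar / d2 = 2.2072857 / 2.847 = 0.77530232
Cp = (USL - LSL)/(6*sigma) = (109.6 - 95.3)/(6*0.77530232) = 3.0741
Cpu = (109.6 - 105.32)/(3*0.77530232) = 1.8401
Cpl = (105.32 - 95.3)/(3*0.77530232) = 4.3080
Cpk = min(Cpu, Cpl) = 1.8401

1.8401


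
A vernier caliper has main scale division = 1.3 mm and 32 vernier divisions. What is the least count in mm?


LC = MSD / n_div
= 1.3 / 32
= 0.0406

0.0406


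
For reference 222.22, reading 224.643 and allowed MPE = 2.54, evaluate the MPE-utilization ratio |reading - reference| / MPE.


e = indication - reference = 224.643 - 222.22 = 2.4230
|e| = 2.4230
ratio = |e| / MPE = 2.4230 / 2.54
ratio = 0.9539

0.9539


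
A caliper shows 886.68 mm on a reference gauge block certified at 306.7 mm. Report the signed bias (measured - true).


Systematic error = measured - true
= 886.68 - 306.7
= 579.9800

579.9800


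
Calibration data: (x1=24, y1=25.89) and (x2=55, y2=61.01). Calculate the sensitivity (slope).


slope = (y2 - y1) / (x2 - x1)
= (61.01 - 25.89) / (55 - 24)
= 35.1200 / 31
= 1.1329

1.1329


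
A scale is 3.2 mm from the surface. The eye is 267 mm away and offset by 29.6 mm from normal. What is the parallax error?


error = h * offset / d
= 3.2 * 29.6 / 267
= 0.3548

0.3548


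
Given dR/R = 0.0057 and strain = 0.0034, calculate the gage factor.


GF = (dR/R) / epsilon
= 0.0057 / 0.0034
= 1.6765

1.6765


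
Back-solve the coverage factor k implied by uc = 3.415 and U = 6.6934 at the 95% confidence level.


k = U / uc
k = 6.6934 / 3.415
k = 1.96

1.96


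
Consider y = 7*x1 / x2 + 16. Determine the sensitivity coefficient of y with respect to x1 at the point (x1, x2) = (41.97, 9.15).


y = 7*x1 / x2 + 16
dy/dx1 = 7/x2
Evaluate at x2 = 9.15: c1 = 7 / 9.15
c1 = 0.7650

0.7650


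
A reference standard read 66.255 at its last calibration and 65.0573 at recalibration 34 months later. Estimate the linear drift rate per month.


rate = (v2 - v1) / months
= (65.0573 - 66.255) / 34
= -1.1977 / 34
= -0.0352

-0.0352


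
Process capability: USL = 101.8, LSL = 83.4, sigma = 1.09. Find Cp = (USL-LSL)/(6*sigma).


Cp = (USL - LSL) / (6 * sigma)
= (101.8 - 83.4) / (6 * 1.09)
= 18.4000 / 6.5400
= 2.8135

2.8135


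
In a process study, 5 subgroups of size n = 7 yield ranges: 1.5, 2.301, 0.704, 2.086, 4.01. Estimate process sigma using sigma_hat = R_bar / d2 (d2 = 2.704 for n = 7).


R_bar = (1.5 + 2.301 + 0.704 + 2.086 + 4.01) / 5
R_bar = 10.601 / 5 = 2.1202
sigma_hat = R_bar / d2 = 2.1202 / 2.704 = 0.7841

0.7841


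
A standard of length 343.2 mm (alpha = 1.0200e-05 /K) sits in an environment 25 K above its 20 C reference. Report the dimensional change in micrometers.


dL = L * alpha * dT
= 343.2 * 1.0200e-05 * 25
= 0.0875160 mm
dL_um = 0.0875160 * 1000 = 87.5160 um

87.5160


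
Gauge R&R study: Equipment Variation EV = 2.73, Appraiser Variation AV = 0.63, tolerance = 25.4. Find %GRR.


GRR = sqrt(EV^2 + AV^2) = sqrt(2.73^2 + 0.63^2) = 2.8017495
%GRR = GRR / tol * 100 = 2.8017495 / 25.4 * 100
%GRR = 11.0305

11.0305


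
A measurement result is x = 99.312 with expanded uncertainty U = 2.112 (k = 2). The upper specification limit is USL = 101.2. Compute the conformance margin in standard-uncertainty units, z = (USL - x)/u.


u = U / k = 2.112 / 2 = 1.056
margin = |USL - x| = |101.2 - 99.312| = 1.888
z = margin / u = 1.888 / 1.056
z = 1.7879

1.7879


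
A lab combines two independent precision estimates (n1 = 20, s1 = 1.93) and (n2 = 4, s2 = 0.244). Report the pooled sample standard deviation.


s_p = sqrt(((n1-1)*s1^2 + (n2-1)*s2^2) / (n1+n2-2))
numerator = (20-1)*1.93^2 + (4-1)*0.244^2 = 70.7731 + 0.178608 = 70.951708
denominator = 20 + 4 - 2 = 22
s_p^2 = 70.951708 / 22 = 3.2250776
s_p = sqrt(3.2250776) = 1.7959

1.7959


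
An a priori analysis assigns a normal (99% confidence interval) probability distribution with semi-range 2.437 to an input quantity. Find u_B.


u_B = half_width / 2.576
u_B = 2.437 / 2.576
u_B = 0.9460

0.9460


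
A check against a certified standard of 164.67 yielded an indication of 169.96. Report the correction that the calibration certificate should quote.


Correction = standard - reading
= 164.67 - 169.96
= -5.2900

-5.2900


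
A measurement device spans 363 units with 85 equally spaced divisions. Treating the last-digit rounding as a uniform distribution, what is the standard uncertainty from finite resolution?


resolution = range / divisions
resolution = 363 / 85 = 4.2705882
u_res = resolution / (2*sqrt(3))
u_res = 4.2705882 / 3.4641016
u_res = 1.2328

1.2328


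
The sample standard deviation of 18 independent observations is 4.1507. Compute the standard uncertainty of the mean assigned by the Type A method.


u_A = s / sqrt(n)
u_A = 4.1507 / sqrt(18)
u_A = 4.1507 / 4.2426407
u_A = 0.9783

0.9783


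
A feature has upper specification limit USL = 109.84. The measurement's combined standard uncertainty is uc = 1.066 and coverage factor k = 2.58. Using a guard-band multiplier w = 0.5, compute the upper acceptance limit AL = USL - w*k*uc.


U = k * uc = 2.58 * 1.066 = 2.75028
guard band g = w * U = 0.5 * 2.75028 = 1.37514
AL = USL - g = 109.84 - 1.37514
AL = 108.4649

108.4649


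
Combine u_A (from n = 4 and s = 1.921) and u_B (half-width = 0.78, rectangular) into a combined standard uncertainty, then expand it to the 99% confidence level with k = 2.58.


u_A = s / sqrt(n) = 1.921 / sqrt(4) = 0.9605
u_B = half_width / sqrt(3) = 0.78 / sqrt(3) = 0.45033321
uc = sqrt(u_A^2 + u_B^2) = sqrt(0.9605^2 + 0.45033321^2) = 1.06083
U = k * uc = 2.58 * 1.06083
U = 2.7369

2.7369


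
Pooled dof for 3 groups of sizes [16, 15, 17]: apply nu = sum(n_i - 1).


nu = sum_i (n_i - 1)
nu = ((16 - 1) + (15 - 1) + (17 - 1))
nu = 15 + 14 + 16
nu = 45

45


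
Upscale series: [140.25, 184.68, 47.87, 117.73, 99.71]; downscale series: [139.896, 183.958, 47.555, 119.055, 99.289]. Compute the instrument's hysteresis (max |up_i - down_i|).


|140.25 - 139.896| = 0.3540
|184.68 - 183.958| = 0.7220
|47.87 - 47.555| = 0.3150
|117.73 - 119.055| = 1.3250
|99.71 - 99.289| = 0.4210
hysteresis = max(diffs) = 1.3250

1.3250


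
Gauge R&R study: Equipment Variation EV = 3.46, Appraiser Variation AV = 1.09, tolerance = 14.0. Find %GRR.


GRR = sqrt(EV^2 + AV^2) = sqrt(3.46^2 + 1.09^2) = 3.6276301
%GRR = GRR / tol * 100 = 3.6276301 / 14.0 * 100
%GRR = 25.9116

25.9116


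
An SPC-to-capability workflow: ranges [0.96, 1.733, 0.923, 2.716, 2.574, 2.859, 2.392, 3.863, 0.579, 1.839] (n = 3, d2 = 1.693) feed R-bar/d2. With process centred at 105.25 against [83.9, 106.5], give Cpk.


R_bar = (0.96 + 1.733 + 0.923 + 2.716 + 2.574 + 2.859 + 2.392 + 3.863 + 0.579 + 1.839) / 10 = 2.0438
sigma = R_bar / d2 = 2.0438 / 1.693 = 1.2072061
Cp = (USL - LSL)/(6*sigma) = (106.5 - 83.9)/(6*1.2072061) = 3.1202
Cpu = (106.5 - 105.25)/(3*1.2072061) = 0.3451
Cpl = (105.25 - 83.9)/(3*1.2072061) = 5.8952
Cpk = min(Cpu, Cpl) = 0.3451

0.3451


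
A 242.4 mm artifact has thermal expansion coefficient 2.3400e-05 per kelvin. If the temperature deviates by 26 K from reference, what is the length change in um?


dL = L * alpha * dT
= 242.4 * 2.3400e-05 * 26
= 0.1474762 mm
dL_um = 0.1474762 * 1000 = 147.4762 um

147.4762


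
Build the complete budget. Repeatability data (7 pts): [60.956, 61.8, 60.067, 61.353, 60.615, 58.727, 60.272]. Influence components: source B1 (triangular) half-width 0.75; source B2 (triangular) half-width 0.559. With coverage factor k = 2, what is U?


mean = (60.956 + 61.8 + 60.067 + 61.353 + 60.615 + 58.727 + 60.272) / 7 = 60.54142857
s = sqrt(sum((x - mean)^2)/(n-1)) = 1.0008128
u_A = s / sqrt(n) = 1.0008128 / sqrt(7) = 0.37827168
u_B1 = 0.75 / sqrt(6) = 0.30618622
u_B2 = 0.559 / sqrt(6) = 0.22821079
uc = sqrt(0.37827168^2 + 0.30618622^2 + 0.22821079^2) = 0.53751245
U = k * uc = 2 * 0.53751245
U = 1.0750

1.0750


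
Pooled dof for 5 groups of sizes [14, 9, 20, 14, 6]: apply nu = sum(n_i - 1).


nu = sum_i (n_i - 1)
nu = ((14 - 1) + (9 - 1) + (20 - 1) + (14 - 1) + (6 - 1))
nu = 13 + 8 + 19 + 13 + 5
nu = 58

58


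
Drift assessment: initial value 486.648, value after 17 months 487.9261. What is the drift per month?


rate = (v2 - v1) / months
= (487.9261 - 486.648) / 17
= 1.2781 / 17
= 0.0752

0.0752


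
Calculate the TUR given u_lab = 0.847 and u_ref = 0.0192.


TUR = u_lab / u_ref
= 0.847 / 0.0192
= 44.1146

44.1146


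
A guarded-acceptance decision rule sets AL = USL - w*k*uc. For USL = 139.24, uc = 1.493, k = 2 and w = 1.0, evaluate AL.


U = k * uc = 2 * 1.493 = 2.986
guard band g = w * U = 1.0 * 2.986 = 2.986
AL = USL - g = 139.24 - 2.986
AL = 136.2540

136.2540


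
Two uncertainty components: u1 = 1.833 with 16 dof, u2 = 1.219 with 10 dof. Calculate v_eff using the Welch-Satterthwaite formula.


uc = sqrt(u1^2 + u2^2) = sqrt(1.833^2 + 1.219^2) = 2.2013291
v_eff = uc^4 / (u1^4/v1 + u2^4/v2)
= 2.2013291^4 / (1.833^4/16 + 1.219^4/10)
= 23.48226 / 0.92636139
v_eff = 25.3489

25.3489


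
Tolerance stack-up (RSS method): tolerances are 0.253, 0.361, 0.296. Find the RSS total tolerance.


RSS = sqrt(0.253^2 + 0.361^2 + 0.296^2)
= sqrt(0.281946)
= 0.5310

0.5310


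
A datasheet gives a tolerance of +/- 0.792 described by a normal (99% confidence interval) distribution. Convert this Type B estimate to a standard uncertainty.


u_B = half_width / 2.576
u_B = 0.792 / 2.576
u_B = 0.3075

0.3075


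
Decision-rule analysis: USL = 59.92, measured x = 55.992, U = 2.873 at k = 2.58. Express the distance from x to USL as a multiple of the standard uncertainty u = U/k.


u = U / k = 2.873 / 2.58 = 1.1135659
margin = |USL - x| = |59.92 - 55.992| = 3.928
z = margin / u = 3.928 / 1.1135659
z = 3.5274

3.5274


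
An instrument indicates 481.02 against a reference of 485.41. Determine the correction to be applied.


Correction = standard - reading
= 485.41 - 481.02
= 4.3900

4.3900


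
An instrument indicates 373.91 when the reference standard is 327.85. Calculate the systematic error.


Systematic error = measured - true
= 373.91 - 327.85
= 46.0600

46.0600


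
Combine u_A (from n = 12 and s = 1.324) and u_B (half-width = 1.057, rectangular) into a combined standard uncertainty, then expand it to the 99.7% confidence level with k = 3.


u_A = s / sqrt(n) = 1.324 / sqrt(12) = 0.38220588
u_B = half_width / sqrt(3) = 1.057 / sqrt(3) = 0.61025923
uc = sqrt(u_A^2 + u_B^2) = sqrt(0.38220588^2 + 0.61025923^2) = 0.72006782
U = k * uc = 3 * 0.72006782
U = 2.1602

2.1602


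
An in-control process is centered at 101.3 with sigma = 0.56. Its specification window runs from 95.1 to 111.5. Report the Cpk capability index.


Cpu = (USL - mean) / (3*sigma) = (111.5 - 101.3) / (3*0.56) = 6.0714
Cpl = (mean - LSL) / (3*sigma) = (101.3 - 95.1) / (3*0.56) = 3.6905
Cpk = min(Cpu, Cpl) = 3.6905

3.6905


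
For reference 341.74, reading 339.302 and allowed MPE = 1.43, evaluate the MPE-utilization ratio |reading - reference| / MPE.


e = indication - reference = 339.302 - 341.74 = -2.4380
|e| = 2.4380
ratio = |e| / MPE = 2.4380 / 1.43
ratio = 1.7049

1.7049


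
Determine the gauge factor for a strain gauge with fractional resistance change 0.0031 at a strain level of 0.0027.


GF = (dR/R) / epsilon
= 0.0031 / 0.0027
= 1.1481

1.1481


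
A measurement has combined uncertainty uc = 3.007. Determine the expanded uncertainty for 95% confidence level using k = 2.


U = k * uc
U = 2 * 3.007
U = 6.0140

6.0140


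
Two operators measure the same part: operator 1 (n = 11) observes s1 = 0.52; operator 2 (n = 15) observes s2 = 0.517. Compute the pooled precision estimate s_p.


s_p = sqrt(((n1-1)*s1^2 + (n2-1)*s2^2) / (n1+n2-2))
numerator = (11-1)*0.52^2 + (15-1)*0.517^2 = 2.704 + 3.742046 = 6.446046
denominator = 11 + 15 - 2 = 24
s_p^2 = 6.446046 / 24 = 0.26858525
s_p = sqrt(0.26858525) = 0.5183

0.5183


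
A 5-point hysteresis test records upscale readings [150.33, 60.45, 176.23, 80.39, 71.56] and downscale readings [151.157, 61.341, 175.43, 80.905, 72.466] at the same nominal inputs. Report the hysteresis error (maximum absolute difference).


|150.33 - 151.157| = 0.8270
|60.45 - 61.341| = 0.8910
|176.23 - 175.43| = 0.8000
|80.39 - 80.905| = 0.5150
|71.56 - 72.466| = 0.9060
hysteresis = max(diffs) = 0.9060

0.9060


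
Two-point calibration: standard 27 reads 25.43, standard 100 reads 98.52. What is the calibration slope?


slope = (y2 - y1) / (x2 - x1)
= (98.52 - 25.43) / (100 - 27)
= 73.0900 / 73
= 1.0012

1.0012


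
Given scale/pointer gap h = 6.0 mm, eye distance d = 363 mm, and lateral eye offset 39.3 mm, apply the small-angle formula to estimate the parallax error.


error = h * offset / d
= 6.0 * 39.3 / 363
= 0.6496

0.6496


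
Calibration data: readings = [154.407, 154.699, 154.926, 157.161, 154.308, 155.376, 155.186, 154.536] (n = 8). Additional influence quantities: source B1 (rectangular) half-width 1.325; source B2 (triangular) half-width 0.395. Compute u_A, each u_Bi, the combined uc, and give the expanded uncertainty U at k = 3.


mean = (154.407 + 154.699 + 154.926 + 157.161 + 154.308 + 155.376 + 155.186 + 154.536) / 8 = 155.074875
s = sqrt(sum((x - mean)^2)/(n-1)) = 0.92140645
u_A = s / sqrt(n) = 0.92140645 / sqrt(8) = 0.32576637
u_B1 = 1.325 / sqrt(3) = 0.76498911
u_B2 = 0.395 / sqrt(6) = 0.16125807
uc = sqrt(0.32576637^2 + 0.76498911^2 + 0.16125807^2) = 0.84695704
U = k * uc = 3 * 0.84695704
U = 2.5409

2.5409


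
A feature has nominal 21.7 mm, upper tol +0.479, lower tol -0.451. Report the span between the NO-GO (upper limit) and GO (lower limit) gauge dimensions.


GO = nominal - lower_tol (smallest hole = maximum material condition)
GO = 21.7 - 0.451 = 21.249
NO-GO = nominal + upper_tol (largest hole = least material condition)
NO-GO = 21.7 + 0.479 = 22.179
spread = NO-GO - GO = 22.179 - 21.249 = 0.9300

0.9300


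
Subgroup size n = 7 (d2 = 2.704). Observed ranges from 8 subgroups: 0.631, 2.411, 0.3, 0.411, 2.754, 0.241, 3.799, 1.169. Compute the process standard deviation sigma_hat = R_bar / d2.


R_bar = (0.631 + 2.411 + 0.3 + 0.411 + 2.754 + 0.241 + 3.799 + 1.169) / 8
R_bar = 11.716 / 8 = 1.4645
sigma_hat = R_bar / d2 = 1.4645 / 2.704 = 0.5416

0.5416


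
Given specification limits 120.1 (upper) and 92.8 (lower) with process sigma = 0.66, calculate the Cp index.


Cp = (USL - LSL) / (6 * sigma)
= (120.1 - 92.8) / (6 * 0.66)
= 27.3000 / 3.9600
= 6.8939

6.8939


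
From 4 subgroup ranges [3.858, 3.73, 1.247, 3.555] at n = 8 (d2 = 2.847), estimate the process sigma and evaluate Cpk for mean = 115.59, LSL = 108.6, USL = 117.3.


R_bar = (3.858 + 3.73 + 1.247 + 3.555) / 4 = 3.0975
sigma = R_bar / d2 = 3.0975 / 2.847 = 1.0879874
Cp = (USL - LSL)/(6*sigma) = (117.3 - 108.6)/(6*1.0879874) = 1.3327
Cpu = (117.3 - 115.59)/(3*1.0879874) = 0.5239
Cpl = (115.59 - 108.6)/(3*1.0879874) = 2.1416
Cpk = min(Cpu, Cpl) = 0.5239

0.5239


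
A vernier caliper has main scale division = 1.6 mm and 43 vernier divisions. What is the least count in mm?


LC = MSD / n_div
= 1.6 / 43
= 0.0372

0.0372


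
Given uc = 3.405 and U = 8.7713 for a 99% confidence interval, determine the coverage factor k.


k = U / uc
k = 8.7713 / 3.405
k = 2.576

2.576


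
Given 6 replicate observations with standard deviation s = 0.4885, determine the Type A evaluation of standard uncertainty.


u_A = s / sqrt(n)
u_A = 0.4885 / sqrt(6)
u_A = 0.4885 / 2.4494897
u_A = 0.1994

0.1994


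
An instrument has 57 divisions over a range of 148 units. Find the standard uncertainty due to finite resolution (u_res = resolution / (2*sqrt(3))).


resolution = range / divisions
resolution = 148 / 57 = 2.5964912
u_res = resolution / (2*sqrt(3))
u_res = 2.5964912 / 3.4641016
u_res = 0.7495

0.7495


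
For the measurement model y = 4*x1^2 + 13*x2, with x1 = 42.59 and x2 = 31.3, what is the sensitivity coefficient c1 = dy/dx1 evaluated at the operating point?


y = 4*x1^2 + 13*x2
dy/dx1 = 2*4*x1
Evaluate at x1 = 42.59: c1 = 8 * 42.59
c1 = 340.7200

340.7200


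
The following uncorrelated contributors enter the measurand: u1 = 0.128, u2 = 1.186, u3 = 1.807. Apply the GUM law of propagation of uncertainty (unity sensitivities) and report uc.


uc = sqrt(0.128^2 + 1.186^2 + 1.807^2)
uc = sqrt(4.688229)
uc = 2.1652

2.1652


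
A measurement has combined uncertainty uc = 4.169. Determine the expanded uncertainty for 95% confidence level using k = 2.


U = k * uc
U = 2 * 4.169
U = 8.3380

8.3380


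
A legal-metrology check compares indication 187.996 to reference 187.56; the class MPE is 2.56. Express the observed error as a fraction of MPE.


e = indication - reference = 187.996 - 187.56 = 0.4360
|e| = 0.4360
ratio = |e| / MPE = 0.4360 / 2.56
ratio = 0.1703

0.1703


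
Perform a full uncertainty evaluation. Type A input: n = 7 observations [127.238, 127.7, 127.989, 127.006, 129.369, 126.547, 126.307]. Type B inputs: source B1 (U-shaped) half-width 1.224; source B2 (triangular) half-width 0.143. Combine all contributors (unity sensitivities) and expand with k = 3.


mean = (127.238 + 127.7 + 127.989 + 127.006 + 129.369 + 126.547 + 126.307) / 7 = 127.4508571
s = sqrt(sum((x - mean)^2)/(n-1)) = 1.0327564
u_A = s / sqrt(n) = 1.0327564 / sqrt(7) = 0.39034523
u_B1 = 1.224 / sqrt(2) = 0.8654987
u_B2 = 0.143 / sqrt(6) = 0.058379506
uc = sqrt(0.39034523^2 + 0.8654987^2 + 0.058379506^2) = 0.95124422
U = k * uc = 3 * 0.95124422
U = 2.8537

2.8537


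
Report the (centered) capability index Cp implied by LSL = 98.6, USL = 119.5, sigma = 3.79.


Cp = (USL - LSL) / (6 * sigma)
= (119.5 - 98.6) / (6 * 3.79)
= 20.9000 / 22.7400
= 0.9191

0.9191


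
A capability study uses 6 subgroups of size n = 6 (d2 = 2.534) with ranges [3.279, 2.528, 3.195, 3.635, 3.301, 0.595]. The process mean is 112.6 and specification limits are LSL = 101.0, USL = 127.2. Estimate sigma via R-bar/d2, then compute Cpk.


R_bar = (3.279 + 2.528 + 3.195 + 3.635 + 3.301 + 0.595) / 6 = 2.7555
sigma = R_bar / d2 = 2.7555 / 2.534 = 1.0874112
Cp = (USL - LSL)/(6*sigma) = (127.2 - 101.0)/(6*1.0874112) = 4.0157
Cpu = (127.2 - 112.6)/(3*1.0874112) = 4.4755
Cpl = (112.6 - 101.0)/(3*1.0874112) = 3.5558
Cpk = min(Cpu, Cpl) = 3.5558

3.5558


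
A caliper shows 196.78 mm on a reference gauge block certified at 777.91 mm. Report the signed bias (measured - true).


Systematic error = measured - true
= 196.78 - 777.91
= -581.1300

-581.1300


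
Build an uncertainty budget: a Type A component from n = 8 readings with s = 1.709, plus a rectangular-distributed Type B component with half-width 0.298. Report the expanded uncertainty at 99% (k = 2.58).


u_A = s / sqrt(n) = 1.709 / sqrt(8) = 0.60422274
u_B = half_width / sqrt(3) = 0.298 / sqrt(3) = 0.17205038
uc = sqrt(u_A^2 + u_B^2) = sqrt(0.60422274^2 + 0.17205038^2) = 0.62824076
U = k * uc = 2.58 * 0.62824076
U = 1.6209

1.6209


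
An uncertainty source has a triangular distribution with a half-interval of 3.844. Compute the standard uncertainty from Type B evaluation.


u_B = half_width / sqrt(6)
u_B = 3.844 / 2.4494897
u_B = 1.5693

1.5693


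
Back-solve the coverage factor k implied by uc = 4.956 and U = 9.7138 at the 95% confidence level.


k = U / uc
k = 9.7138 / 4.956
k = 1.96

1.96


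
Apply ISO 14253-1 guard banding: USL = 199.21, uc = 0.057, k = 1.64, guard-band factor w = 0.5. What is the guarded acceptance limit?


U = k * uc = 1.64 * 0.057 = 0.09348
guard band g = w * U = 0.5 * 0.09348 = 0.04674
AL = USL - g = 199.21 - 0.04674
AL = 199.1633

199.1633


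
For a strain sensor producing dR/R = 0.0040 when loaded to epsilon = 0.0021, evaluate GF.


GF = (dR/R) / epsilon
= 0.0040 / 0.0021
= 1.9048

1.9048


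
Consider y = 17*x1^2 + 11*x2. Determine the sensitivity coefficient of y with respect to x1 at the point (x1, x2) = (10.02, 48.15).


y = 17*x1^2 + 11*x2
dy/dx1 = 2*17*x1
Evaluate at x1 = 10.02: c1 = 34 * 10.02
c1 = 340.6800

340.6800


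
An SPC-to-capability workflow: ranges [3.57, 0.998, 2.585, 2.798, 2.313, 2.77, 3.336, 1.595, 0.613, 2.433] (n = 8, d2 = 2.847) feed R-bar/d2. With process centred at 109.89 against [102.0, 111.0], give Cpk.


R_bar = (3.57 + 0.998 + 2.585 + 2.798 + 2.313 + 2.77 + 3.336 + 1.595 + 0.613 + 2.433) / 10 = 2.3011
sigma = R_bar / d2 = 2.3011 / 2.847 = 0.8082543
Cp = (USL - LSL)/(6*sigma) = (111.0 - 102.0)/(6*0.8082543) = 1.8559
Cpu = (111.0 - 109.89)/(3*0.8082543) = 0.4578
Cpl = (109.89 - 102.0)/(3*0.8082543) = 3.2539
Cpk = min(Cpu, Cpl) = 0.4578

0.4578


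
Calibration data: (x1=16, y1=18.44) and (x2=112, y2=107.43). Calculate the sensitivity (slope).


slope = (y2 - y1) / (x2 - x1)
= (107.43 - 18.44) / (112 - 16)
= 88.9900 / 96
= 0.9270

0.9270


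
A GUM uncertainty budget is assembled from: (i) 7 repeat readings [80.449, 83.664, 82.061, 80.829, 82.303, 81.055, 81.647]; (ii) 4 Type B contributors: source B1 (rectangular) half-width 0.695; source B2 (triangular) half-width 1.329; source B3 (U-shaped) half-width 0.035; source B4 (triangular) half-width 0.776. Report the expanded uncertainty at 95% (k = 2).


mean = (80.449 + 83.664 + 82.061 + 80.829 + 82.303 + 81.055 + 81.647) / 7 = 81.71542857
s = sqrt(sum((x - mean)^2)/(n-1)) = 1.087201
u_A = s / sqrt(n) = 1.087201 / sqrt(7) = 0.41092335
u_B1 = 0.695 / sqrt(3) = 0.40125844
u_B2 = 1.329 / sqrt(6) = 0.54256198
u_B3 = 0.035 / sqrt(2) = 0.024748737
u_B4 = 0.776 / sqrt(6) = 0.31680067
uc = sqrt(0.41092335^2 + 0.40125844^2 + 0.54256198^2 + 0.024748737^2 + 0.31680067^2) = 0.85159556
U = k * uc = 2 * 0.85159556
U = 1.7032

1.7032


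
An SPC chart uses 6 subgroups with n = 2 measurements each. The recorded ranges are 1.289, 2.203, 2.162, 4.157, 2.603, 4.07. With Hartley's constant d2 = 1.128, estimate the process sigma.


R_bar = (1.289 + 2.203 + 2.162 + 4.157 + 2.603 + 4.07) / 6
R_bar = 16.484 / 6 = 2.7473333
sigma_hat = R_bar / d2 = 2.7473333 / 1.128 = 2.4356

2.4356


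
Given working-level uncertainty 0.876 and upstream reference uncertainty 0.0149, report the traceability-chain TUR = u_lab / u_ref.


TUR = u_lab / u_ref
= 0.876 / 0.0149
= 58.7919

58.7919


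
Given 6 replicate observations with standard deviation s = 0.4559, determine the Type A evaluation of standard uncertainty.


u_A = s / sqrt(n)
u_A = 0.4559 / sqrt(6)
u_A = 0.4559 / 2.4494897
u_A = 0.1861

0.1861


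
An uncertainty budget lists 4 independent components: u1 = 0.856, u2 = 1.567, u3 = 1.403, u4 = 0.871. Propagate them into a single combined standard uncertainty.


uc = sqrt(0.856^2 + 1.567^2 + 1.403^2 + 0.871^2)
uc = sqrt(5.915275)
uc = 2.4321

2.4321


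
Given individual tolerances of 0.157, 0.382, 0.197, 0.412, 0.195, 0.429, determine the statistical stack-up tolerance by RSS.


RSS = sqrt(0.157^2 + 0.382^2 + 0.197^2 + 0.412^2 + 0.195^2 + 0.429^2)
= sqrt(0.601192)
= 0.7754

0.7754


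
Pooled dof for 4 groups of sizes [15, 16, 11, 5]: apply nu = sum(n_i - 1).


nu = sum_i (n_i - 1)
nu = ((15 - 1) + (16 - 1) + (11 - 1) + (5 - 1))
nu = 14 + 15 + 10 + 4
nu = 43

43


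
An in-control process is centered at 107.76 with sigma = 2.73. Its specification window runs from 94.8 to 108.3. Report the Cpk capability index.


Cpu = (USL - mean) / (3*sigma) = (108.3 - 107.76) / (3*2.73) = 0.0659
Cpl = (mean - LSL) / (3*sigma) = (107.76 - 94.8) / (3*2.73) = 1.5824
Cpk = min(Cpu, Cpl) = 0.0659

0.0659


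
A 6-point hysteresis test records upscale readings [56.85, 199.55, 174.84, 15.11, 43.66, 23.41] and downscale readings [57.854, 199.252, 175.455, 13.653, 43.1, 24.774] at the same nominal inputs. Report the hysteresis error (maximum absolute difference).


|56.85 - 57.854| = 1.0040
|199.55 - 199.252| = 0.2980
|174.84 - 175.455| = 0.6150
|15.11 - 13.653| = 1.4570
|43.66 - 43.1| = 0.5600
|23.41 - 24.774| = 1.3640
hysteresis = max(diffs) = 1.4570

1.4570


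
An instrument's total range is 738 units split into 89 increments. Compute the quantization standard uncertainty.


resolution = range / divisions
resolution = 738 / 89 = 8.2921348
u_res = resolution / (2*sqrt(3))
u_res = 8.2921348 / 3.4641016
u_res = 2.3937

2.3937


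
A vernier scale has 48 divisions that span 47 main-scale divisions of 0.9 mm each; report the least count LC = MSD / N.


LC = MSD / n_div
= 0.9 / 48
= 0.0187

0.0187


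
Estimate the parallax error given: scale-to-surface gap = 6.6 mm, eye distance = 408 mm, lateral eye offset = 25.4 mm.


error = h * offset / d
= 6.6 * 25.4 / 408
= 0.4109

0.4109


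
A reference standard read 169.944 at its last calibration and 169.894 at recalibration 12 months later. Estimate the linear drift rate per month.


rate = (v2 - v1) / months
= (169.894 - 169.944) / 12
= -0.0500 / 12
= -0.0042

-0.0042


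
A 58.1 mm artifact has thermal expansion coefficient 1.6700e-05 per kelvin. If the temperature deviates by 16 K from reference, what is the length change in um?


dL = L * alpha * dT
= 58.1 * 1.6700e-05 * 16
= 0.0155243 mm
dL_um = 0.0155243 * 1000 = 15.5243 um

15.5243


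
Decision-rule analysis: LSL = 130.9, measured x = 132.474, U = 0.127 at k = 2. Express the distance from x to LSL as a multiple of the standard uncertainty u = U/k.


u = U / k = 0.127 / 2 = 0.0635
margin = |LSL - x| = |130.9 - 132.474| = 1.574
z = margin / u = 1.574 / 0.0635
z = 24.7874

24.7874


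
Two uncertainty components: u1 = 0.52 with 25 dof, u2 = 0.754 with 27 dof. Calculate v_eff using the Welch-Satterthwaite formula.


uc = sqrt(u1^2 + u2^2) = sqrt(0.52^2 + 0.754^2) = 0.91592358
v_eff = uc^4 / (u1^4/v1 + u2^4/v2)
= 0.91592358^4 / (0.52^4/25 + 0.754^4/27)
= 0.70378006 / 0.014895404
v_eff = 47.2481

47.2481


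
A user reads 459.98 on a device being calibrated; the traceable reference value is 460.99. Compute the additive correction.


Correction = standard - reading
= 460.99 - 459.98
= 1.0100

1.0100


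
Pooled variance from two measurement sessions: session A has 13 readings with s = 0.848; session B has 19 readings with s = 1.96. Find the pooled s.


s_p = sqrt(((n1-1)*s1^2 + (n2-1)*s2^2) / (n1+n2-2))
numerator = (13-1)*0.848^2 + (19-1)*1.96^2 = 8.629248 + 69.1488 = 77.778048
denominator = 13 + 19 - 2 = 30
s_p^2 = 77.778048 / 30 = 2.5926016
s_p = sqrt(2.5926016) = 1.6102

1.6102


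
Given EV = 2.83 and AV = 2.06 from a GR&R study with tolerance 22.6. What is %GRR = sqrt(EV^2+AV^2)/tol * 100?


GRR = sqrt(EV^2 + AV^2) = sqrt(2.83^2 + 2.06^2) = 3.5003571
%GRR = GRR / tol * 100 = 3.5003571 / 22.6 * 100
%GRR = 15.4883

15.4883


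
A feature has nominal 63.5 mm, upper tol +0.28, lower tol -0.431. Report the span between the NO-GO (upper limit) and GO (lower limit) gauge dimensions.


GO = nominal - lower_tol (smallest hole = maximum material condition)
GO = 63.5 - 0.431 = 63.069
NO-GO = nominal + upper_tol (largest hole = least material condition)
NO-GO = 63.5 + 0.28 = 63.78
spread = NO-GO - GO = 63.78 - 63.069 = 0.7110

0.7110


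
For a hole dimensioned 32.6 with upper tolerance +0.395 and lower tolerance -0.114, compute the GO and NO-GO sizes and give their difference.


GO = nominal - lower_tol (smallest hole = maximum material condition)
GO = 32.6 - 0.114 = 32.486
NO-GO = nominal + upper_tol (largest hole = least material condition)
NO-GO = 32.6 + 0.395 = 32.995
spread = NO-GO - GO = 32.995 - 32.486 = 0.5090

0.5090


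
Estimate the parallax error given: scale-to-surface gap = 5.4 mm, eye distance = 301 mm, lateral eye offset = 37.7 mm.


error = h * offset / d
= 5.4 * 37.7 / 301
= 0.6763

0.6763


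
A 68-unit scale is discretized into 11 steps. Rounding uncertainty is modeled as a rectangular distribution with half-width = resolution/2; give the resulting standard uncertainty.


resolution = range / divisions
resolution = 68 / 11 = 6.1818182
u_res = resolution / (2*sqrt(3))
u_res = 6.1818182 / 3.4641016
u_res = 1.7845

1.7845


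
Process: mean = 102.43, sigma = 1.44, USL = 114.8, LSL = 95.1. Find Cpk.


Cpu = (USL - mean) / (3*sigma) = (114.8 - 102.43) / (3*1.44) = 2.8634
Cpl = (mean - LSL) / (3*sigma) = (102.43 - 95.1) / (3*1.44) = 1.6968
Cpk = min(Cpu, Cpl) = 1.6968

1.6968


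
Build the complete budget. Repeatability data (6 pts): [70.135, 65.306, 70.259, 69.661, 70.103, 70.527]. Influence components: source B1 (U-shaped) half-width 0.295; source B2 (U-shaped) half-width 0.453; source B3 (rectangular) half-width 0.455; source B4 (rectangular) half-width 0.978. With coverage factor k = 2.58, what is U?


mean = (70.135 + 65.306 + 70.259 + 69.661 + 70.103 + 70.527) / 6 = 69.33183333
s = sqrt(sum((x - mean)^2)/(n-1)) = 1.9921607
u_A = s / sqrt(n) = 1.9921607 / sqrt(6) = 0.8132962
u_B1 = 0.295 / sqrt(2) = 0.2085965
u_B2 = 0.453 / sqrt(2) = 0.32031937
u_B3 = 0.455 / sqrt(3) = 0.26269437
u_B4 = 0.978 / sqrt(3) = 0.56464856
uc = sqrt(0.8132962^2 + 0.2085965^2 + 0.32031937^2 + 0.26269437^2 + 0.56464856^2) = 1.0933453
U = k * uc = 2.58 * 1.0933453
U = 2.8208

2.8208


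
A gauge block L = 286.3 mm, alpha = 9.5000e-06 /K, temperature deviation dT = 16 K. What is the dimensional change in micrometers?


dL = L * alpha * dT
= 286.3 * 9.5000e-06 * 16
= 0.0435176 mm
dL_um = 0.0435176 * 1000 = 43.5176 um

43.5176


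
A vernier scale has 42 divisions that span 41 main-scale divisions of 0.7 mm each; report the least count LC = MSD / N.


LC = MSD / n_div
= 0.7 / 42
= 0.0167

0.0167


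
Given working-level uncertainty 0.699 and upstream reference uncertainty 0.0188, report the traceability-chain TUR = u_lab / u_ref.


TUR = u_lab / u_ref
= 0.699 / 0.0188
= 37.1809

37.1809


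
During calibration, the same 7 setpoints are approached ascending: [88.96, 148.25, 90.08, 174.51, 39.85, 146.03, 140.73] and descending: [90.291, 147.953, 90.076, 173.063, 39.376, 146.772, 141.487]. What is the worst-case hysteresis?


|88.96 - 90.291| = 1.3310
|148.25 - 147.953| = 0.2970
|90.08 - 90.076| = 0.0040
|174.51 - 173.063| = 1.4470
|39.85 - 39.376| = 0.4740
|146.03 - 146.772| = 0.7420
|140.73 - 141.487| = 0.7570
hysteresis = max(diffs) = 1.4470

1.4470


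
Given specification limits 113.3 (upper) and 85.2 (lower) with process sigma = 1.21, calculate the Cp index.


Cp = (USL - LSL) / (6 * sigma)
= (113.3 - 85.2) / (6 * 1.21)
= 28.1000 / 7.2600
= 3.8705

3.8705


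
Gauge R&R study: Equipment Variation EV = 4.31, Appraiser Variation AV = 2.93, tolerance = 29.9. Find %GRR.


GRR = sqrt(EV^2 + AV^2) = sqrt(4.31^2 + 2.93^2) = 5.2116216
%GRR = GRR / tol * 100 = 5.2116216 / 29.9 * 100
%GRR = 17.4302

17.4302


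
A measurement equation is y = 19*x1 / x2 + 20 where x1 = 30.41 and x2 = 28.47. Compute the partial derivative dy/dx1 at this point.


y = 19*x1 / x2 + 20
dy/dx1 = 19/x2
Evaluate at x2 = 28.47: c1 = 19 / 28.47
c1 = 0.6674

0.6674


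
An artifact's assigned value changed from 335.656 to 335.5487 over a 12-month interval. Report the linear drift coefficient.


rate = (v2 - v1) / months
= (335.5487 - 335.656) / 12
= -0.1073 / 12
= -0.0089

-0.0089


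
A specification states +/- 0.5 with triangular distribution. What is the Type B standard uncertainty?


u_B = half_width / sqrt(6)
u_B = 0.5 / 2.4494897
u_B = 0.2041

0.2041


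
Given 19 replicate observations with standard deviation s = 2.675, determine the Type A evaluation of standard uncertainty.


u_A = s / sqrt(n)
u_A = 2.675 / sqrt(19)
u_A = 2.675 / 4.3588989
u_A = 0.6137

0.6137


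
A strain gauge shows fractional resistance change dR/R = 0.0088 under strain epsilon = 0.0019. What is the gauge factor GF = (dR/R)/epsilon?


GF = (dR/R) / epsilon
= 0.0088 / 0.0019
= 4.6316

4.6316


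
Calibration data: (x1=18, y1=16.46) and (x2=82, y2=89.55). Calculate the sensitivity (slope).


slope = (y2 - y1) / (x2 - x1)
= (89.55 - 16.46) / (82 - 18)
= 73.0900 / 64
= 1.1420

1.1420


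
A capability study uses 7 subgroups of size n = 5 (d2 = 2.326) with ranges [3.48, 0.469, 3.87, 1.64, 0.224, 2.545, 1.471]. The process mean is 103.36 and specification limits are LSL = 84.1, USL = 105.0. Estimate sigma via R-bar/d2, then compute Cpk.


R_bar = (3.48 + 0.469 + 3.87 + 1.64 + 0.224 + 2.545 + 1.471) / 7 = 1.957
sigma = R_bar / d2 = 1.957 / 2.326 = 0.84135856
Cp = (USL - LSL)/(6*sigma) = (105.0 - 84.1)/(6*0.84135856) = 4.1401
Cpu = (105.0 - 103.36)/(3*0.84135856) = 0.6497
Cpl = (103.36 - 84.1)/(3*0.84135856) = 7.6305
Cpk = min(Cpu, Cpl) = 0.6497

0.6497
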